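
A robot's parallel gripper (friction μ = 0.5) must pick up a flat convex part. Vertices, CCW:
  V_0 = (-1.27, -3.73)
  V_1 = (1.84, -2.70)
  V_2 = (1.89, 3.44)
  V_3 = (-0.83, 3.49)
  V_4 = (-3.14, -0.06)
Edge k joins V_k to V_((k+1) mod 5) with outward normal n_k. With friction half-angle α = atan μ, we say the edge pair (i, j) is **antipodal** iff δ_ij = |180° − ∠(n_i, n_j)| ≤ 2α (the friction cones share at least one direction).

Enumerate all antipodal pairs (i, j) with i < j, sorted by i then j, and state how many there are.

count = 4; pairs: (0,2), (0,3), (1,3), (1,4)

α = atan 0.5 = 26.57°;  2α = 53.13°
n_0 = (+0.3144, -0.9493)
n_1 = (+1.0000, -0.0081)
n_2 = (+0.0184, +0.9998)
n_3 = (-0.8382, +0.5454)
n_4 = (-0.8910, -0.4540)
  (0,1): δ = 108.79°  ·
  (0,2): δ = 19.38°  ✓
  (0,3): δ = 38.62°  ✓
  (0,4): δ = 98.68°  ·
  (1,2): δ = 90.59°  ·
  (1,3): δ = 32.59°  ✓
  (1,4): δ = 27.47°  ✓
  (2,3): δ = 122.00°  ·
  (2,4): δ = 61.95°  ·
  (3,4): δ = 119.95°  ·
antipodal pairs: 4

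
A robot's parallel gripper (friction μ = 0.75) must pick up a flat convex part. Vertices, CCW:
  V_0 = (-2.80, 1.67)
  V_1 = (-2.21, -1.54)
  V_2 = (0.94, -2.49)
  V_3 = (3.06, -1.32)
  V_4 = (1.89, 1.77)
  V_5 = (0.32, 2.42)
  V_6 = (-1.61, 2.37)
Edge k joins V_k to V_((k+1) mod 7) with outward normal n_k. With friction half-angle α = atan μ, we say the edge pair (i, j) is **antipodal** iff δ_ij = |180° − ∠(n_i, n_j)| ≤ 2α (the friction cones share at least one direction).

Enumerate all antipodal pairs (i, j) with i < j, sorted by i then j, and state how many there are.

α = atan 0.75 = 36.87°;  2α = 73.74°
n_0 = (-0.9835, -0.1808)
n_1 = (-0.2887, -0.9574)
n_2 = (+0.4832, -0.8755)
n_3 = (+0.9352, +0.3541)
n_4 = (+0.3825, +0.9239)
n_5 = (-0.0259, +0.9997)
n_6 = (-0.5070, +0.8619)
  (0,1): δ = 117.20°  ·
  (0,2): δ = 71.52°  ✓
  (0,3): δ = 10.32°  ✓
  (0,4): δ = 57.10°  ✓
  (0,5): δ = 81.07°  ·
  (0,6): δ = 110.05°  ·
  (1,2): δ = 134.32°  ·
  (1,3): δ = 52.48°  ✓
  (1,4): δ = 5.71°  ✓
  (1,5): δ = 18.27°  ✓
  (1,6): δ = 47.25°  ✓
  (2,3): δ = 98.16°  ·
  (2,4): δ = 51.38°  ✓
  (2,5): δ = 27.41°  ✓
  (2,6): δ = 1.57°  ✓
  (3,4): δ = 133.23°  ·
  (3,5): δ = 109.25°  ·
  (3,6): δ = 80.27°  ·
  (4,5): δ = 156.03°  ·
  (4,6): δ = 127.04°  ·
  (5,6): δ = 151.02°  ·
antipodal pairs: 10

count = 10; pairs: (0,2), (0,3), (0,4), (1,3), (1,4), (1,5), (1,6), (2,4), (2,5), (2,6)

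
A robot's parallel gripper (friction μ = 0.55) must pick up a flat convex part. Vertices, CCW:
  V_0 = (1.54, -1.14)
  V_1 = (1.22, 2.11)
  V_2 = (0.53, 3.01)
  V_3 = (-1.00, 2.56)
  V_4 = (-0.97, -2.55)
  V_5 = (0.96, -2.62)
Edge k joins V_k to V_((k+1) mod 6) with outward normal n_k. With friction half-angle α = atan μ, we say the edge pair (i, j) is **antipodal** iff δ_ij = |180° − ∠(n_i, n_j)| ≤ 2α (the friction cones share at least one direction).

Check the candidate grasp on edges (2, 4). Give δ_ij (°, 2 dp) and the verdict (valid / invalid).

α = atan 0.55 = 28.81°;  2α = 57.62°
edge 2: e_2 = (-1.53, -0.45);  n_2 = (-0.2822, +0.9594)
edge 4: e_4 = (+1.93, -0.07);  n_4 = (-0.0362, -0.9993)
∠(n_2, n_4) = 161.53°
δ = |180° − 161.53°| = 18.47°
18.47° ≤ 2α = 57.62°  →  valid

δ = 18.47°, valid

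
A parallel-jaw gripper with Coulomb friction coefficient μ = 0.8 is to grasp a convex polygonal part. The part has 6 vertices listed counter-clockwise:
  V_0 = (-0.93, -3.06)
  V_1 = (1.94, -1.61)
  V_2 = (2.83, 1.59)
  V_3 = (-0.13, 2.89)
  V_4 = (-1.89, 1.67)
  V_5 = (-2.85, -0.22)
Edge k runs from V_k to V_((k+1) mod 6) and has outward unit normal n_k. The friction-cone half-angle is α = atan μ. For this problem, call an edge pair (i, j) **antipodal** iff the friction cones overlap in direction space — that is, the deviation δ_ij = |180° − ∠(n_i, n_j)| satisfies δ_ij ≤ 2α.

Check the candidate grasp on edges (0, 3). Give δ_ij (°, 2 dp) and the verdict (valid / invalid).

δ = 7.92°, valid

α = atan 0.8 = 38.66°;  2α = 77.32°
edge 0: e_0 = (+2.87, +1.45);  n_0 = (+0.4509, -0.8926)
edge 3: e_3 = (-1.76, -1.22);  n_3 = (-0.5697, +0.8219)
∠(n_0, n_3) = 172.08°
δ = |180° − 172.08°| = 7.92°
7.92° ≤ 2α = 77.32°  →  valid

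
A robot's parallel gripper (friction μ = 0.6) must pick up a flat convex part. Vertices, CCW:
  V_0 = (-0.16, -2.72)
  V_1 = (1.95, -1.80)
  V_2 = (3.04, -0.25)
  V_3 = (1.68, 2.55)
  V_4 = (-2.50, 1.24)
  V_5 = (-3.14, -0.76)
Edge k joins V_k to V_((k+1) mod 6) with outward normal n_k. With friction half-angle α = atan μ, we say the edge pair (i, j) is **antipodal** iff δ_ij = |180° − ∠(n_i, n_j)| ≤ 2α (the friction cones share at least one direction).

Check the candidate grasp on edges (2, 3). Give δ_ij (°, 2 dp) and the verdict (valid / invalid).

α = atan 0.6 = 30.96°;  2α = 61.93°
edge 2: e_2 = (-1.36, +2.80);  n_2 = (+0.8995, +0.4369)
edge 3: e_3 = (-4.18, -1.31);  n_3 = (-0.2991, +0.9542)
∠(n_2, n_3) = 81.49°
δ = |180° − 81.49°| = 98.51°
98.51° > 2α = 61.93°  →  invalid

δ = 98.51°, invalid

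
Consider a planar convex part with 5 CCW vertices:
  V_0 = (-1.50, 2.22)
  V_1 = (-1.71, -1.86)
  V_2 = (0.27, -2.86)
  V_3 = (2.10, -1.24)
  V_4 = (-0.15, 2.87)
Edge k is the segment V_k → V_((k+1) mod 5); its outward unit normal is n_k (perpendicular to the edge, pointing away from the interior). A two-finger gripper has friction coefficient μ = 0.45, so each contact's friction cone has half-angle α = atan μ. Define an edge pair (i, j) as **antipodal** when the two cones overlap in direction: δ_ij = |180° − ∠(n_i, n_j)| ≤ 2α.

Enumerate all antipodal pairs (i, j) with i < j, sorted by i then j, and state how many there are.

α = atan 0.45 = 24.23°;  2α = 48.46°
n_0 = (-0.9987, +0.0514)
n_1 = (-0.4508, -0.8926)
n_2 = (+0.6628, -0.7488)
n_3 = (+0.8772, +0.4802)
n_4 = (-0.4338, +0.9010)
  (0,1): δ = 113.85°  ·
  (0,2): δ = 45.54°  ✓
  (0,3): δ = 31.64°  ✓
  (0,4): δ = 118.66°  ·
  (1,2): δ = 111.69°  ·
  (1,3): δ = 34.51°  ✓
  (1,4): δ = 52.51°  ·
  (2,3): δ = 102.82°  ·
  (2,4): δ = 15.81°  ✓
  (3,4): δ = 92.99°  ·
antipodal pairs: 4

count = 4; pairs: (0,2), (0,3), (1,3), (2,4)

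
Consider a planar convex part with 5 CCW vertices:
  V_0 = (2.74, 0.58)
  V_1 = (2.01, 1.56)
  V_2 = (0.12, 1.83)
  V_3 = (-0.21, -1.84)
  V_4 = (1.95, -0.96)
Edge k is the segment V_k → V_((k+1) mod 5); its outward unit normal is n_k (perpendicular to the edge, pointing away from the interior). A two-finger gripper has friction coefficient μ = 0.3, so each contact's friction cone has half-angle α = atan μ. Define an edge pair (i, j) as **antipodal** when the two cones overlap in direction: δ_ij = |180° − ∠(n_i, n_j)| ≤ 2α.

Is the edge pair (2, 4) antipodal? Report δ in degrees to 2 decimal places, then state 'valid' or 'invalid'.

δ = 22.02°, valid

α = atan 0.3 = 16.70°;  2α = 33.40°
edge 2: e_2 = (-0.33, -3.67);  n_2 = (-0.9960, +0.0896)
edge 4: e_4 = (+0.79, +1.54);  n_4 = (+0.8898, -0.4564)
∠(n_2, n_4) = 157.98°
δ = |180° − 157.98°| = 22.02°
22.02° ≤ 2α = 33.40°  →  valid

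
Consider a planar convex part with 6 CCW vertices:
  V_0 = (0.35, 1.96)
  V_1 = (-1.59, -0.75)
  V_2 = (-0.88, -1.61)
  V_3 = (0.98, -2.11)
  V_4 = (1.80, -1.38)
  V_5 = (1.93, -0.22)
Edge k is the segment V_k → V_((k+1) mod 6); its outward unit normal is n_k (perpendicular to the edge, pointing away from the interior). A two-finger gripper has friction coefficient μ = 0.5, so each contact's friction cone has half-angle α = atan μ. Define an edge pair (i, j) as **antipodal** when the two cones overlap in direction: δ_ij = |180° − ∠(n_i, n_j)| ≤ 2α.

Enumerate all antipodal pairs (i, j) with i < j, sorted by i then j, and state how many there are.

α = atan 0.5 = 26.57°;  2α = 53.13°
n_0 = (-0.8131, +0.5821)
n_1 = (-0.7712, -0.6366)
n_2 = (-0.2596, -0.9657)
n_3 = (+0.6649, -0.7469)
n_4 = (+0.9938, -0.1114)
n_5 = (+0.8097, +0.5868)
  (0,1): δ = 104.86°  ·
  (0,2): δ = 69.45°  ·
  (0,3): δ = 12.73°  ✓
  (0,4): δ = 29.20°  ✓
  (0,5): δ = 71.53°  ·
  (1,2): δ = 144.59°  ·
  (1,3): δ = 87.87°  ·
  (1,4): δ = 45.94°  ✓
  (1,5): δ = 3.61°  ✓
  (2,3): δ = 123.28°  ·
  (2,4): δ = 81.35°  ·
  (2,5): δ = 39.02°  ✓
  (3,4): δ = 138.07°  ·
  (3,5): δ = 95.74°  ·
  (4,5): δ = 137.67°  ·
antipodal pairs: 5

count = 5; pairs: (0,3), (0,4), (1,4), (1,5), (2,5)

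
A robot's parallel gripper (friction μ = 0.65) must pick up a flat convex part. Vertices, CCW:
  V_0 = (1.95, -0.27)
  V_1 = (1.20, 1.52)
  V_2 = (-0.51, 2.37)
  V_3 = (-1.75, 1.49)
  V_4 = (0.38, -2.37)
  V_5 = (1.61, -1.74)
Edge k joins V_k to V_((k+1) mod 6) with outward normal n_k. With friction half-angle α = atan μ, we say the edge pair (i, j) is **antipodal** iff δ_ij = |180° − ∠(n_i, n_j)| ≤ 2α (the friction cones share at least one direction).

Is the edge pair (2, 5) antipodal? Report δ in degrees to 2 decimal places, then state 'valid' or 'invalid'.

δ = 41.61°, valid

α = atan 0.65 = 33.02°;  2α = 66.05°
edge 2: e_2 = (-1.24, -0.88);  n_2 = (-0.5787, +0.8155)
edge 5: e_5 = (+0.34, +1.47);  n_5 = (+0.9743, -0.2253)
∠(n_2, n_5) = 138.39°
δ = |180° − 138.39°| = 41.61°
41.61° ≤ 2α = 66.05°  →  valid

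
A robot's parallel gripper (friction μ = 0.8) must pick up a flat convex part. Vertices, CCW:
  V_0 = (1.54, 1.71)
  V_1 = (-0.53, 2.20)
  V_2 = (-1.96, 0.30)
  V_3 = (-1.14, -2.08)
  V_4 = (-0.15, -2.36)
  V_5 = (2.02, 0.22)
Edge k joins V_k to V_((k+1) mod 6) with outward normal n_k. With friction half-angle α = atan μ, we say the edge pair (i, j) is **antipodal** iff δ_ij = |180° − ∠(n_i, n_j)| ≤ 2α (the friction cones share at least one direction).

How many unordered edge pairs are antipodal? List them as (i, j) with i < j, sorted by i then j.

count = 9; pairs: (0,2), (0,3), (0,4), (1,3), (1,4), (1,5), (2,4), (2,5), (3,5)

α = atan 0.8 = 38.66°;  2α = 77.32°
n_0 = (+0.2303, +0.9731)
n_1 = (-0.7990, +0.6013)
n_2 = (-0.9455, -0.3257)
n_3 = (-0.2722, -0.9623)
n_4 = (+0.7653, -0.6437)
n_5 = (+0.9518, +0.3066)
  (0,1): δ = 113.65°  ·
  (0,2): δ = 57.67°  ✓
  (0,3): δ = 2.47°  ✓
  (0,4): δ = 63.25°  ✓
  (0,5): δ = 121.17°  ·
  (1,2): δ = 124.02°  ·
  (1,3): δ = 68.83°  ✓
  (1,4): δ = 3.10°  ✓
  (1,5): δ = 54.82°  ✓
  (2,3): δ = 124.80°  ·
  (2,4): δ = 59.08°  ✓
  (2,5): δ = 1.15°  ✓
  (3,4): δ = 114.27°  ·
  (3,5): δ = 56.35°  ✓
  (4,5): δ = 122.08°  ·
antipodal pairs: 9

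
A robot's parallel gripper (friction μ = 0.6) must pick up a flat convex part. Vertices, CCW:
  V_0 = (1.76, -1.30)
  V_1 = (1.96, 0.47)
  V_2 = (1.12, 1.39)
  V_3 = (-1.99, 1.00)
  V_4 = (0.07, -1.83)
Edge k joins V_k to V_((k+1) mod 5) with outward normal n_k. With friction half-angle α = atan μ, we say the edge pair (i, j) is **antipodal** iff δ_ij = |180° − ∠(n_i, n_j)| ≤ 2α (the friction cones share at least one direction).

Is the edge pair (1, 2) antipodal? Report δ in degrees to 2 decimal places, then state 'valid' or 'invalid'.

δ = 125.25°, invalid

α = atan 0.6 = 30.96°;  2α = 61.93°
edge 1: e_1 = (-0.84, +0.92);  n_1 = (+0.7385, +0.6743)
edge 2: e_2 = (-3.11, -0.39);  n_2 = (-0.1244, +0.9922)
∠(n_1, n_2) = 54.75°
δ = |180° − 54.75°| = 125.25°
125.25° > 2α = 61.93°  →  invalid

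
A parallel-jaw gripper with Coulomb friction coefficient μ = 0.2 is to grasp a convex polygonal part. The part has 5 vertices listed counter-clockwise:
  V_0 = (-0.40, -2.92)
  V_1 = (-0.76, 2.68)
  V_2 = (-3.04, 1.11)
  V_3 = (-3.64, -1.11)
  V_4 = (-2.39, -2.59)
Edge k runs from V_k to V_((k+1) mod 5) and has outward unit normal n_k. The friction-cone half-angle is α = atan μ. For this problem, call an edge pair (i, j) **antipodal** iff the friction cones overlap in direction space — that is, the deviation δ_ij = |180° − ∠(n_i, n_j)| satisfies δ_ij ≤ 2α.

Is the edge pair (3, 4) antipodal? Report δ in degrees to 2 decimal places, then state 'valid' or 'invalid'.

α = atan 0.2 = 11.31°;  2α = 22.62°
edge 3: e_3 = (+1.25, -1.48);  n_3 = (-0.7640, -0.6452)
edge 4: e_4 = (+1.99, -0.33);  n_4 = (-0.1636, -0.9865)
∠(n_3, n_4) = 40.40°
δ = |180° − 40.40°| = 139.60°
139.60° > 2α = 22.62°  →  invalid

δ = 139.60°, invalid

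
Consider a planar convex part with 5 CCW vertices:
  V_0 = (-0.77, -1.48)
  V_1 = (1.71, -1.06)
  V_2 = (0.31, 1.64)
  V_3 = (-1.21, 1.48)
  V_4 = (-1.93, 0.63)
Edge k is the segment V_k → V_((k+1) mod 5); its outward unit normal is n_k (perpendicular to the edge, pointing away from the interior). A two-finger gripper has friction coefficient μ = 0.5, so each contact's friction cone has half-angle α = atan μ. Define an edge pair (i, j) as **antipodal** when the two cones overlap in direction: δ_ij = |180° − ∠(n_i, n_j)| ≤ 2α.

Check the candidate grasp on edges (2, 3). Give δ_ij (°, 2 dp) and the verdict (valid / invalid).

δ = 136.28°, invalid

α = atan 0.5 = 26.57°;  2α = 53.13°
edge 2: e_2 = (-1.52, -0.16);  n_2 = (-0.1047, +0.9945)
edge 3: e_3 = (-0.72, -0.85);  n_3 = (-0.7630, +0.6463)
∠(n_2, n_3) = 43.72°
δ = |180° − 43.72°| = 136.28°
136.28° > 2α = 53.13°  →  invalid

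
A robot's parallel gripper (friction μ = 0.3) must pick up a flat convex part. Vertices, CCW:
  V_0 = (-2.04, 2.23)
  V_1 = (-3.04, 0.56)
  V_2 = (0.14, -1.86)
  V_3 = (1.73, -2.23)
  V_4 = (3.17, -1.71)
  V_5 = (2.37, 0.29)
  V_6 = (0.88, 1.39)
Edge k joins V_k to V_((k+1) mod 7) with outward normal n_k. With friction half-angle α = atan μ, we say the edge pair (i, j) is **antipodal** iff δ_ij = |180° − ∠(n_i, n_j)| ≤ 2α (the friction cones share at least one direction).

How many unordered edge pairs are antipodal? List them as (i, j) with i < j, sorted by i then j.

count = 5; pairs: (1,4), (1,5), (1,6), (2,5), (2,6)

α = atan 0.3 = 16.70°;  2α = 33.40°
n_0 = (-0.8579, +0.5137)
n_1 = (-0.6056, -0.7958)
n_2 = (-0.2266, -0.9740)
n_3 = (+0.3396, -0.9406)
n_4 = (+0.9285, +0.3714)
n_5 = (+0.5939, +0.8045)
n_6 = (+0.2765, +0.9610)
  (0,1): δ = 96.36°  ·
  (0,2): δ = 72.19°  ·
  (0,3): δ = 39.23°  ·
  (0,4): δ = 52.71°  ·
  (0,5): δ = 84.48°  ·
  (0,6): δ = 104.86°  ·
  (1,2): δ = 155.83°  ·
  (1,3): δ = 122.87°  ·
  (1,4): δ = 30.93°  ✓
  (1,5): δ = 0.83°  ✓
  (1,6): δ = 21.22°  ✓
  (2,3): δ = 147.04°  ·
  (2,4): δ = 55.10°  ·
  (2,5): δ = 23.34°  ✓
  (2,6): δ = 2.95°  ✓
  (3,4): δ = 88.05°  ·
  (3,5): δ = 56.29°  ·
  (3,6): δ = 35.90°  ·
  (4,5): δ = 148.24°  ·
  (4,6): δ = 127.85°  ·
  (5,6): δ = 159.61°  ·
antipodal pairs: 5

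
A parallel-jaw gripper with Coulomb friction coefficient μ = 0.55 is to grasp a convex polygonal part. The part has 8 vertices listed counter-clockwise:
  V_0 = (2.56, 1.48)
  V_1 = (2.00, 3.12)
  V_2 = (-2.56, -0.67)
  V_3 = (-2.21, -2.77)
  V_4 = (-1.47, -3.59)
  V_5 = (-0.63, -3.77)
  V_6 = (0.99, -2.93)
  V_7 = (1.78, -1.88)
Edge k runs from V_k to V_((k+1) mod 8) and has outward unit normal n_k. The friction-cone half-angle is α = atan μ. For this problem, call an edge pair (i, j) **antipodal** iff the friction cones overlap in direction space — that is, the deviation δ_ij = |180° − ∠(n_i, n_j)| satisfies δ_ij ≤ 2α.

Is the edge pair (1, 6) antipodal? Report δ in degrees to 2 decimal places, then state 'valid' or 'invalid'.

α = atan 0.55 = 28.81°;  2α = 57.62°
edge 1: e_1 = (-4.56, -3.79);  n_1 = (-0.6392, +0.7691)
edge 6: e_6 = (+0.79, +1.05);  n_6 = (+0.7991, -0.6012)
∠(n_1, n_6) = 166.69°
δ = |180° − 166.69°| = 13.31°
13.31° ≤ 2α = 57.62°  →  valid

δ = 13.31°, valid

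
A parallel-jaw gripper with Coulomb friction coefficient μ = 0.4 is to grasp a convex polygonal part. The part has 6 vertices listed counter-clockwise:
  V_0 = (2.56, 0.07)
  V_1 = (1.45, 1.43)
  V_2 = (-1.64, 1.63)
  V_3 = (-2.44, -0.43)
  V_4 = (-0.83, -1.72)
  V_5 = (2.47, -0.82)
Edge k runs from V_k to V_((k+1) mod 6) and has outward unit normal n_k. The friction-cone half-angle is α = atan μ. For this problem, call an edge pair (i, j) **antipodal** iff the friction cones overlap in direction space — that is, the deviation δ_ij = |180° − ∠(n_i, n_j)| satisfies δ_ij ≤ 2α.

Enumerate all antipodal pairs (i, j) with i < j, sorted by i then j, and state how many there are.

α = atan 0.4 = 21.80°;  2α = 43.60°
n_0 = (+0.7747, +0.6323)
n_1 = (+0.0646, +0.9979)
n_2 = (-0.9322, +0.3620)
n_3 = (-0.6253, -0.7804)
n_4 = (+0.2631, -0.9648)
n_5 = (+0.9949, -0.1006)
  (0,1): δ = 132.92°  ·
  (0,2): δ = 60.44°  ·
  (0,3): δ = 12.08°  ✓
  (0,4): δ = 66.03°  ·
  (0,5): δ = 135.01°  ·
  (1,2): δ = 107.52°  ·
  (1,3): δ = 35.00°  ✓
  (1,4): δ = 18.96°  ✓
  (1,5): δ = 87.93°  ·
  (2,3): δ = 107.48°  ·
  (2,4): δ = 53.52°  ·
  (2,5): δ = 15.45°  ✓
  (3,4): δ = 126.04°  ·
  (3,5): δ = 57.07°  ·
  (4,5): δ = 111.03°  ·
antipodal pairs: 4

count = 4; pairs: (0,3), (1,3), (1,4), (2,5)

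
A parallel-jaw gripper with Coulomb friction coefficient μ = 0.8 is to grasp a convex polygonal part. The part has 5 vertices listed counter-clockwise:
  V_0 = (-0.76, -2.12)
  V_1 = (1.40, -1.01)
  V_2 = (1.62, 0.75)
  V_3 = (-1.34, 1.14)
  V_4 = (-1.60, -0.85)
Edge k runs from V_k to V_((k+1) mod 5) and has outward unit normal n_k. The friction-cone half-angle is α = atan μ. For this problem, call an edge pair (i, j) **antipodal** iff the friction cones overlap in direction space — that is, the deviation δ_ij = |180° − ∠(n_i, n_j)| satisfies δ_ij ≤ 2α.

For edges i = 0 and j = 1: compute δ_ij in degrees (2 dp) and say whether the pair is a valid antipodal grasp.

δ = 124.32°, invalid

α = atan 0.8 = 38.66°;  2α = 77.32°
edge 0: e_0 = (+2.16, +1.11);  n_0 = (+0.4571, -0.8894)
edge 1: e_1 = (+0.22, +1.76);  n_1 = (+0.9923, -0.1240)
∠(n_0, n_1) = 55.68°
δ = |180° − 55.68°| = 124.32°
124.32° > 2α = 77.32°  →  invalid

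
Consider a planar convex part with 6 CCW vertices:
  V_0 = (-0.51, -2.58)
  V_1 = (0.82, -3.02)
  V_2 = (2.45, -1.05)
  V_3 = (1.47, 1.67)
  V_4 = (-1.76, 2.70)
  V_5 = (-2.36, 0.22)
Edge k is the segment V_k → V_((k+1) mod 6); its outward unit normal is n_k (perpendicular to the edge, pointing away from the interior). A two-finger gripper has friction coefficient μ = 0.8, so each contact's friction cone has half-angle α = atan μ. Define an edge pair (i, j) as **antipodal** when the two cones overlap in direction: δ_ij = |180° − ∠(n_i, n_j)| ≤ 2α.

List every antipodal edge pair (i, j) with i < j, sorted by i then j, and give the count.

count = 8; pairs: (0,2), (0,3), (1,3), (1,4), (1,5), (2,4), (2,5), (3,5)

α = atan 0.8 = 38.66°;  2α = 77.32°
n_0 = (-0.3141, -0.9494)
n_1 = (+0.7705, -0.6375)
n_2 = (+0.9408, +0.3390)
n_3 = (+0.3038, +0.9527)
n_4 = (-0.9720, +0.2352)
n_5 = (-0.8343, -0.5513)
  (0,1): δ = 111.30°  ·
  (0,2): δ = 51.88°  ✓
  (0,3): δ = 0.62°  ✓
  (0,4): δ = 94.71°  ·
  (0,5): δ = 141.76°  ·
  (1,2): δ = 120.58°  ·
  (1,3): δ = 68.08°  ✓
  (1,4): δ = 26.00°  ✓
  (1,5): δ = 73.06°  ✓
  (2,3): δ = 127.50°  ·
  (2,4): δ = 33.41°  ✓
  (2,5): δ = 13.64°  ✓
  (3,4): δ = 85.91°  ·
  (3,5): δ = 38.86°  ✓
  (4,5): δ = 132.95°  ·
antipodal pairs: 8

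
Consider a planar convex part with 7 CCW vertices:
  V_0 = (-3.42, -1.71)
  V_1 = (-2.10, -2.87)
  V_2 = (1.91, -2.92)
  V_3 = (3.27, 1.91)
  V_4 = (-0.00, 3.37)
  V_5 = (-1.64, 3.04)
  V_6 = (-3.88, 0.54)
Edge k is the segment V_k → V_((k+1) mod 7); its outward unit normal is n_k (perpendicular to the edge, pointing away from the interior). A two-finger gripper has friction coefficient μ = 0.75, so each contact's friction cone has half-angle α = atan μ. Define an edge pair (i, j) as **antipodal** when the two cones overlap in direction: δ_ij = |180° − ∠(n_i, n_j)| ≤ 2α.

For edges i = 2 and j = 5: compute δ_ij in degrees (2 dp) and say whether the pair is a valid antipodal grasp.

α = atan 0.75 = 36.87°;  2α = 73.74°
edge 2: e_2 = (+1.36, +4.83);  n_2 = (+0.9626, -0.2710)
edge 5: e_5 = (-2.24, -2.50);  n_5 = (-0.7448, +0.6673)
∠(n_2, n_5) = 153.87°
δ = |180° − 153.87°| = 26.13°
26.13° ≤ 2α = 73.74°  →  valid

δ = 26.13°, valid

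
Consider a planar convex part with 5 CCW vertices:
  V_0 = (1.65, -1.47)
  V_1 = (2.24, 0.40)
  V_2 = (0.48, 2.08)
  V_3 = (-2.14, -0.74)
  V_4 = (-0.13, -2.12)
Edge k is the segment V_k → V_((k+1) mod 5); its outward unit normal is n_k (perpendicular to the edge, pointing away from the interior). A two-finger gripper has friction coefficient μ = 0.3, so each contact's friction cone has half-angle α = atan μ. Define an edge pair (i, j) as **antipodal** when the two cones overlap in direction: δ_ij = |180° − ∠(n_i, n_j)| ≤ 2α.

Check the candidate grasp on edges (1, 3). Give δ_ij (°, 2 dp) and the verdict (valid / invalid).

α = atan 0.3 = 16.70°;  2α = 33.40°
edge 1: e_1 = (-1.76, +1.68);  n_1 = (+0.6905, +0.7234)
edge 3: e_3 = (+2.01, -1.38);  n_3 = (-0.5660, -0.8244)
∠(n_1, n_3) = 170.80°
δ = |180° − 170.80°| = 9.20°
9.20° ≤ 2α = 33.40°  →  valid

δ = 9.20°, valid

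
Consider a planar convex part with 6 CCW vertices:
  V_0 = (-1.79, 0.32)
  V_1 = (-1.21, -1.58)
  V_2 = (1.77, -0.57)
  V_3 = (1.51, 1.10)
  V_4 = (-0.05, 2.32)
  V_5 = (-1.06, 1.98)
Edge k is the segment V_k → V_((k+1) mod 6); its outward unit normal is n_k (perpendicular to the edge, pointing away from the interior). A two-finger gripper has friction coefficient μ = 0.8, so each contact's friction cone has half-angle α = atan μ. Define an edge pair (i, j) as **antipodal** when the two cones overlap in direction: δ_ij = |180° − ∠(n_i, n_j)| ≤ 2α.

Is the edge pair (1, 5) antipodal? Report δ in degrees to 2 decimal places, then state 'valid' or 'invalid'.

α = atan 0.8 = 38.66°;  2α = 77.32°
edge 1: e_1 = (+2.98, +1.01);  n_1 = (+0.3210, -0.9471)
edge 5: e_5 = (-0.73, -1.66);  n_5 = (-0.9154, +0.4026)
∠(n_1, n_5) = 132.46°
δ = |180° − 132.46°| = 47.54°
47.54° ≤ 2α = 77.32°  →  valid

δ = 47.54°, valid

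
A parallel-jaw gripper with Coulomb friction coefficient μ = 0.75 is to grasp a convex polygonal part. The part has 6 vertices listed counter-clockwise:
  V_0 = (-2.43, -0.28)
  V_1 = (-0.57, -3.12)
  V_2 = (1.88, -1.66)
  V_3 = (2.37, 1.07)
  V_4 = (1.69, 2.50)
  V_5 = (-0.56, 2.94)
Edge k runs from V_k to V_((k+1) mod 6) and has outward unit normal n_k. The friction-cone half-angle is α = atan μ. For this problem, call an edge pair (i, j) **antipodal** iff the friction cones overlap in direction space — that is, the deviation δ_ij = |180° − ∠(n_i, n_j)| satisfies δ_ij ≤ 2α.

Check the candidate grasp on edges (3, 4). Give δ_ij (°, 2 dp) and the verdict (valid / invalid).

α = atan 0.75 = 36.87°;  2α = 73.74°
edge 3: e_3 = (-0.68, +1.43);  n_3 = (+0.9031, +0.4294)
edge 4: e_4 = (-2.25, +0.44);  n_4 = (+0.1919, +0.9814)
∠(n_3, n_4) = 53.50°
δ = |180° − 53.50°| = 126.50°
126.50° > 2α = 73.74°  →  invalid

δ = 126.50°, invalid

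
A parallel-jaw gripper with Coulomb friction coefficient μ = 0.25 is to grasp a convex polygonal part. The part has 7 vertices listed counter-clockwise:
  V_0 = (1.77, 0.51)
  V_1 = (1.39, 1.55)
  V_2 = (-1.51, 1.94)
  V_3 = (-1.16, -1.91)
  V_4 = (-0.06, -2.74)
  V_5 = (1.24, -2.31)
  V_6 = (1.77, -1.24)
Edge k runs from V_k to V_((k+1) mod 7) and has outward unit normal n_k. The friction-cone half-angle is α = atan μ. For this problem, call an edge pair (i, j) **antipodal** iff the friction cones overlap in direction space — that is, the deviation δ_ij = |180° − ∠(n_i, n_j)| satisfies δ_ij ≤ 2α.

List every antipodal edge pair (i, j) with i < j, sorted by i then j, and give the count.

α = atan 0.25 = 14.04°;  2α = 28.07°
n_0 = (+0.9393, +0.3432)
n_1 = (+0.1333, +0.9911)
n_2 = (-0.9959, -0.0905)
n_3 = (-0.6023, -0.7983)
n_4 = (+0.3140, -0.9494)
n_5 = (+0.8961, -0.4439)
n_6 = (+1.0000, -0.0000)
  (0,1): δ = 117.73°  ·
  (0,2): δ = 14.88°  ✓
  (0,3): δ = 32.89°  ·
  (0,4): δ = 88.23°  ·
  (0,5): δ = 133.58°  ·
  (0,6): δ = 159.93°  ·
  (1,2): δ = 77.15°  ·
  (1,3): δ = 29.38°  ·
  (1,4): δ = 25.96°  ✓
  (1,5): δ = 71.31°  ·
  (1,6): δ = 97.66°  ·
  (2,3): δ = 132.23°  ·
  (2,4): δ = 76.89°  ·
  (2,5): δ = 31.54°  ·
  (2,6): δ = 5.19°  ✓
  (3,4): δ = 124.66°  ·
  (3,5): δ = 79.31°  ·
  (3,6): δ = 52.96°  ·
  (4,5): δ = 134.65°  ·
  (4,6): δ = 108.30°  ·
  (5,6): δ = 153.65°  ·
antipodal pairs: 3

count = 3; pairs: (0,2), (1,4), (2,6)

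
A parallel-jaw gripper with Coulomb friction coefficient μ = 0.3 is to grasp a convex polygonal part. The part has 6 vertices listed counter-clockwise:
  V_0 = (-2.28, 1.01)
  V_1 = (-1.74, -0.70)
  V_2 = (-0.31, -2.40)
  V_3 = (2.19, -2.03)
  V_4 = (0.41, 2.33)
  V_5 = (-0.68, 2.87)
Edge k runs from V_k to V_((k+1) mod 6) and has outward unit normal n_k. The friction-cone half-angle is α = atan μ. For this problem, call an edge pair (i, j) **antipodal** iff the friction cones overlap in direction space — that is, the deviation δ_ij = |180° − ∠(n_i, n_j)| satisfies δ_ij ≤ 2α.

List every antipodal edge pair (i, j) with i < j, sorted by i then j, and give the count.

α = atan 0.3 = 16.70°;  2α = 33.40°
n_0 = (-0.9536, -0.3011)
n_1 = (-0.7653, -0.6437)
n_2 = (+0.1464, -0.9892)
n_3 = (+0.9258, +0.3780)
n_4 = (+0.4439, +0.8961)
n_5 = (-0.7581, +0.6521)
  (0,1): δ = 157.46°  ·
  (0,2): δ = 99.11°  ·
  (0,3): δ = 4.68°  ✓
  (0,4): δ = 46.12°  ·
  (0,5): δ = 121.77°  ·
  (1,2): δ = 121.65°  ·
  (1,3): δ = 17.86°  ✓
  (1,4): δ = 23.58°  ✓
  (1,5): δ = 99.23°  ·
  (2,3): δ = 76.21°  ·
  (2,4): δ = 34.77°  ·
  (2,5): δ = 40.88°  ·
  (3,4): δ = 138.56°  ·
  (3,5): δ = 62.91°  ·
  (4,5): δ = 104.35°  ·
antipodal pairs: 3

count = 3; pairs: (0,3), (1,3), (1,4)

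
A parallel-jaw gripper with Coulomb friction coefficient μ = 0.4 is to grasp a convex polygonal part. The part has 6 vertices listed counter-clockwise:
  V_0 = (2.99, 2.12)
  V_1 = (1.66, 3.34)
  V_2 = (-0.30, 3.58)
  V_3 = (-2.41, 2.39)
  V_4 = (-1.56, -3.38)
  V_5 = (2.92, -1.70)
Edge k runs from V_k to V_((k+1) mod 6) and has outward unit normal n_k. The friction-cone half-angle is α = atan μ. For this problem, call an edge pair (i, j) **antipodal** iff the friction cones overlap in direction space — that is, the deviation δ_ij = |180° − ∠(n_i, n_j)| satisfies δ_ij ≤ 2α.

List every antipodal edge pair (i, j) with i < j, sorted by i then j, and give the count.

α = atan 0.4 = 21.80°;  2α = 43.60°
n_0 = (+0.6760, +0.7369)
n_1 = (+0.1215, +0.9926)
n_2 = (-0.4912, +0.8710)
n_3 = (-0.9893, -0.1457)
n_4 = (+0.3511, -0.9363)
n_5 = (+0.9998, -0.0183)
  (0,1): δ = 144.45°  ·
  (0,2): δ = 108.05°  ·
  (0,3): δ = 39.09°  ✓
  (0,4): δ = 63.09°  ·
  (0,5): δ = 131.48°  ·
  (1,2): δ = 143.60°  ·
  (1,3): δ = 74.64°  ·
  (1,4): δ = 27.54°  ✓
  (1,5): δ = 95.93°  ·
  (2,3): δ = 111.04°  ·
  (2,4): δ = 8.87°  ✓
  (2,5): δ = 59.53°  ·
  (3,4): δ = 77.82°  ·
  (3,5): δ = 9.43°  ✓
  (4,5): δ = 111.61°  ·
antipodal pairs: 4

count = 4; pairs: (0,3), (1,4), (2,4), (3,5)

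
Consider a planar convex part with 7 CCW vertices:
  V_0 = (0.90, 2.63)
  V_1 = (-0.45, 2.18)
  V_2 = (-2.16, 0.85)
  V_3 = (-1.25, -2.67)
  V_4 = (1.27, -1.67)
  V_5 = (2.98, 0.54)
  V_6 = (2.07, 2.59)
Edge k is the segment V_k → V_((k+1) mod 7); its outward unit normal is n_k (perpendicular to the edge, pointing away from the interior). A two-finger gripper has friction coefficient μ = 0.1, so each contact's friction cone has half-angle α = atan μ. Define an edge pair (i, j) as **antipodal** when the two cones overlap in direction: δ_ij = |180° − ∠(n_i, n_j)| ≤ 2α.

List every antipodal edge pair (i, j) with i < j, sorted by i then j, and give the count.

α = atan 0.1 = 5.71°;  2α = 11.42°
n_0 = (-0.3162, +0.9487)
n_1 = (-0.6139, +0.7894)
n_2 = (-0.9682, -0.2503)
n_3 = (+0.3688, -0.9295)
n_4 = (+0.7909, -0.6120)
n_5 = (+0.9140, +0.4057)
n_6 = (+0.0342, +0.9994)
  (0,1): δ = 160.56°  ·
  (0,2): δ = 93.94°  ·
  (0,3): δ = 3.21°  ✓
  (0,4): δ = 33.83°  ·
  (0,5): δ = 95.50°  ·
  (0,6): δ = 159.61°  ·
  (1,2): δ = 113.38°  ·
  (1,3): δ = 16.23°  ·
  (1,4): δ = 14.39°  ·
  (1,5): δ = 76.06°  ·
  (1,6): δ = 140.17°  ·
  (2,3): δ = 82.85°  ·
  (2,4): δ = 52.23°  ·
  (2,5): δ = 9.44°  ✓
  (2,6): δ = 73.55°  ·
  (3,4): δ = 149.38°  ·
  (3,5): δ = 87.71°  ·
  (3,6): δ = 23.60°  ·
  (4,5): δ = 118.33°  ·
  (4,6): δ = 54.23°  ·
  (5,6): δ = 115.89°  ·
antipodal pairs: 2

count = 2; pairs: (0,3), (2,5)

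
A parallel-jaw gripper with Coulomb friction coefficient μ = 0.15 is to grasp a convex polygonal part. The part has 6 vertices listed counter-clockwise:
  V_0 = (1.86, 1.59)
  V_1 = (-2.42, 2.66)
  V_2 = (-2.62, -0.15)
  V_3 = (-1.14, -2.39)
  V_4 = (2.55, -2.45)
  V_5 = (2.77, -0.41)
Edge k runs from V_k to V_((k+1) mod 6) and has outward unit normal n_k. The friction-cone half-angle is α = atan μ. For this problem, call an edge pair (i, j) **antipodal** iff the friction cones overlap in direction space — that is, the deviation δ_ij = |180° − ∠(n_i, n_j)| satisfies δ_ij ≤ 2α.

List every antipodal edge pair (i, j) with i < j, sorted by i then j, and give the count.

count = 3; pairs: (0,3), (1,4), (2,5)

α = atan 0.15 = 8.53°;  2α = 17.06°
n_0 = (+0.2425, +0.9701)
n_1 = (-0.9975, +0.0710)
n_2 = (-0.8343, -0.5513)
n_3 = (-0.0163, -0.9999)
n_4 = (+0.9942, -0.1072)
n_5 = (+0.9102, +0.4141)
  (0,1): δ = 80.03°  ·
  (0,2): δ = 42.51°  ·
  (0,3): δ = 13.10°  ✓
  (0,4): δ = 97.88°  ·
  (0,5): δ = 128.50°  ·
  (1,2): δ = 142.48°  ·
  (1,3): δ = 86.86°  ·
  (1,4): δ = 2.08°  ✓
  (1,5): δ = 28.54°  ·
  (2,3): δ = 124.38°  ·
  (2,4): δ = 39.61°  ·
  (2,5): δ = 8.99°  ✓
  (3,4): δ = 95.22°  ·
  (3,5): δ = 64.60°  ·
  (4,5): δ = 149.38°  ·
antipodal pairs: 3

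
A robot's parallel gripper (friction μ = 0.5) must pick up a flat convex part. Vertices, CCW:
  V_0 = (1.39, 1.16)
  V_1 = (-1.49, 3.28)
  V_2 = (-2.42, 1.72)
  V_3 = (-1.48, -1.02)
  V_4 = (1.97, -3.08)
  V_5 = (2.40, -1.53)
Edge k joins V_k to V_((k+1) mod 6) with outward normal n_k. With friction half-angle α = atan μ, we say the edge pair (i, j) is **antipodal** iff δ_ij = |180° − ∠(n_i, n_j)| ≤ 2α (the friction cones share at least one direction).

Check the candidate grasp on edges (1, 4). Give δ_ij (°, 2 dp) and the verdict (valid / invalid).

α = atan 0.5 = 26.57°;  2α = 53.13°
edge 1: e_1 = (-0.93, -1.56);  n_1 = (-0.8589, +0.5121)
edge 4: e_4 = (+0.43, +1.55);  n_4 = (+0.9636, -0.2673)
∠(n_1, n_4) = 164.70°
δ = |180° − 164.70°| = 15.30°
15.30° ≤ 2α = 53.13°  →  valid

δ = 15.30°, valid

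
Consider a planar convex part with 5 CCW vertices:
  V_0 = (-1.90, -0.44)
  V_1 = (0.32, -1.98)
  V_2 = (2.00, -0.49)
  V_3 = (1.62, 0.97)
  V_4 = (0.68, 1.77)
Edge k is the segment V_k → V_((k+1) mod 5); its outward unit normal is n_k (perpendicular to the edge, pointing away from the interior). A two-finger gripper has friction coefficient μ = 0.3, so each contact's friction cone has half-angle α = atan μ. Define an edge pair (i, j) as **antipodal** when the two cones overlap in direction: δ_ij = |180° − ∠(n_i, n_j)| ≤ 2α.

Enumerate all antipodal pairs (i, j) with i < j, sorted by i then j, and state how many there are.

α = atan 0.3 = 16.70°;  2α = 33.40°
n_0 = (-0.5700, -0.8217)
n_1 = (+0.6635, -0.7481)
n_2 = (+0.9678, +0.2519)
n_3 = (+0.6481, +0.7615)
n_4 = (-0.6505, +0.7595)
  (0,1): δ = 103.68°  ·
  (0,2): δ = 40.66°  ·
  (0,3): δ = 5.65°  ✓
  (0,4): δ = 75.33°  ·
  (1,2): δ = 116.98°  ·
  (1,3): δ = 81.97°  ·
  (1,4): δ = 0.99°  ✓
  (2,3): δ = 144.99°  ·
  (2,4): δ = 64.01°  ·
  (3,4): δ = 99.02°  ·
antipodal pairs: 2

count = 2; pairs: (0,3), (1,4)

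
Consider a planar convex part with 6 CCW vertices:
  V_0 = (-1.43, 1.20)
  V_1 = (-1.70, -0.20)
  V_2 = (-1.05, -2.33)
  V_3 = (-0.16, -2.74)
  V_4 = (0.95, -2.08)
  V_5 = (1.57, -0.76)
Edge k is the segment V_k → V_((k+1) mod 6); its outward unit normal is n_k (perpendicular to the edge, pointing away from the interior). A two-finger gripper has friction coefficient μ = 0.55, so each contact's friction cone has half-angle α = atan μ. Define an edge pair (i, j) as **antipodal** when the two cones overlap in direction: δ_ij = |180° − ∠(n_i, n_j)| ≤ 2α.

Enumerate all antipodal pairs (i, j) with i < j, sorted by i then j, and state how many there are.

count = 5; pairs: (0,3), (0,4), (1,4), (1,5), (2,5)

α = atan 0.55 = 28.81°;  2α = 57.62°
n_0 = (-0.9819, +0.1894)
n_1 = (-0.9565, -0.2919)
n_2 = (-0.4184, -0.9083)
n_3 = (+0.5111, -0.8595)
n_4 = (+0.9051, -0.4251)
n_5 = (+0.5469, +0.8372)
  (0,1): δ = 152.11°  ·
  (0,2): δ = 103.82°  ·
  (0,3): δ = 48.35°  ✓
  (0,4): δ = 14.24°  ✓
  (0,5): δ = 67.76°  ·
  (1,2): δ = 131.70°  ·
  (1,3): δ = 76.23°  ·
  (1,4): δ = 42.13°  ✓
  (1,5): δ = 39.87°  ✓
  (2,3): δ = 124.53°  ·
  (2,4): δ = 90.42°  ·
  (2,5): δ = 8.42°  ✓
  (3,4): δ = 145.89°  ·
  (3,5): δ = 63.89°  ·
  (4,5): δ = 98.00°  ·
antipodal pairs: 5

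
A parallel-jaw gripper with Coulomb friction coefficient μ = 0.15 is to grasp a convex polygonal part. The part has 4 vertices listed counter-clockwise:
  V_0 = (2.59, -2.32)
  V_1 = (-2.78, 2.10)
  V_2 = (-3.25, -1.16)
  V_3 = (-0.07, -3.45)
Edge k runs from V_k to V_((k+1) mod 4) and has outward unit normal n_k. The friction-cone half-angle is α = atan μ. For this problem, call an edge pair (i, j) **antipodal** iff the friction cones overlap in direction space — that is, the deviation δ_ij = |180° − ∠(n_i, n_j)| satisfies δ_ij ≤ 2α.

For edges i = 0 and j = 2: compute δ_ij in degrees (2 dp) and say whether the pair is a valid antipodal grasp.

δ = 3.70°, valid

α = atan 0.15 = 8.53°;  2α = 17.06°
edge 0: e_0 = (-5.37, +4.42);  n_0 = (+0.6355, +0.7721)
edge 2: e_2 = (+3.18, -2.29);  n_2 = (-0.5844, -0.8115)
∠(n_0, n_2) = 176.30°
δ = |180° − 176.30°| = 3.70°
3.70° ≤ 2α = 17.06°  →  valid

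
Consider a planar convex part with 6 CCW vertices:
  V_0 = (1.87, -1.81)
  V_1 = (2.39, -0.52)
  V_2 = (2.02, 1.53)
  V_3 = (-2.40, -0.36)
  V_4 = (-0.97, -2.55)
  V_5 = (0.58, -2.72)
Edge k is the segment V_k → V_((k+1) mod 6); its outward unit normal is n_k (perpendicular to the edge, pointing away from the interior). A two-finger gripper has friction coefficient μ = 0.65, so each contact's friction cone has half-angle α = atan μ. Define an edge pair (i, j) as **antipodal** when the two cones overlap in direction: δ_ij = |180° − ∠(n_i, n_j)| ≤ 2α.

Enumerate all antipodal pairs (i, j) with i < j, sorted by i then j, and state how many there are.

count = 5; pairs: (0,2), (0,3), (1,3), (2,4), (2,5)

α = atan 0.65 = 33.02°;  2α = 66.05°
n_0 = (+0.9275, -0.3739)
n_1 = (+0.9841, +0.1776)
n_2 = (-0.3932, +0.9195)
n_3 = (-0.8373, -0.5467)
n_4 = (-0.1090, -0.9940)
n_5 = (+0.5764, -0.8171)
  (0,1): δ = 147.81°  ·
  (0,2): δ = 44.89°  ✓
  (0,3): δ = 55.10°  ✓
  (0,4): δ = 105.70°  ·
  (0,5): δ = 147.15°  ·
  (1,2): δ = 77.08°  ·
  (1,3): δ = 22.91°  ✓
  (1,4): δ = 73.51°  ·
  (1,5): δ = 114.97°  ·
  (2,3): δ = 80.01°  ·
  (2,4): δ = 29.41°  ✓
  (2,5): δ = 12.05°  ✓
  (3,4): δ = 129.40°  ·
  (3,5): δ = 87.94°  ·
  (4,5): δ = 138.54°  ·
antipodal pairs: 5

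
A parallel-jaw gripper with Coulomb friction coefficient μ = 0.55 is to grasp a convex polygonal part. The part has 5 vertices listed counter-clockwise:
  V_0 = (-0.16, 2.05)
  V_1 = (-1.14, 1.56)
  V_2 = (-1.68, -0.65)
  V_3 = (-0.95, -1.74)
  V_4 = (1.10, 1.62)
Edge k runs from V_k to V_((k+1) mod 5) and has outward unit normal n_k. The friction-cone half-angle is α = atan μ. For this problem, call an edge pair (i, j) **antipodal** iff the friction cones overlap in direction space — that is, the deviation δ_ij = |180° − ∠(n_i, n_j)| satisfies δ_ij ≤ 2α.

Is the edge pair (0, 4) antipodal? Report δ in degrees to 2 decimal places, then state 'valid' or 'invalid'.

α = atan 0.55 = 28.81°;  2α = 57.62°
edge 0: e_0 = (-0.98, -0.49);  n_0 = (-0.4472, +0.8944)
edge 4: e_4 = (-1.26, +0.43);  n_4 = (+0.3230, +0.9464)
∠(n_0, n_4) = 45.41°
δ = |180° − 45.41°| = 134.59°
134.59° > 2α = 57.62°  →  invalid

δ = 134.59°, invalid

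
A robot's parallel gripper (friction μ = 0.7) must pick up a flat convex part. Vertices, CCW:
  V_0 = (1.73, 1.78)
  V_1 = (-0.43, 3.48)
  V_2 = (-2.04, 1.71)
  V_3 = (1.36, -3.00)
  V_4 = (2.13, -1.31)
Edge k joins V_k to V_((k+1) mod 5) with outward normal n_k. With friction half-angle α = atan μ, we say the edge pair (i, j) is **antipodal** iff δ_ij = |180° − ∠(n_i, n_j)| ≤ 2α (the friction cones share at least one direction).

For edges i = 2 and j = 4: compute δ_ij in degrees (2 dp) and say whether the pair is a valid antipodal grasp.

δ = 28.45°, valid

α = atan 0.7 = 34.99°;  2α = 69.98°
edge 2: e_2 = (+3.40, -4.71);  n_2 = (-0.8108, -0.5853)
edge 4: e_4 = (-0.40, +3.09);  n_4 = (+0.9917, +0.1284)
∠(n_2, n_4) = 151.55°
δ = |180° − 151.55°| = 28.45°
28.45° ≤ 2α = 69.98°  →  valid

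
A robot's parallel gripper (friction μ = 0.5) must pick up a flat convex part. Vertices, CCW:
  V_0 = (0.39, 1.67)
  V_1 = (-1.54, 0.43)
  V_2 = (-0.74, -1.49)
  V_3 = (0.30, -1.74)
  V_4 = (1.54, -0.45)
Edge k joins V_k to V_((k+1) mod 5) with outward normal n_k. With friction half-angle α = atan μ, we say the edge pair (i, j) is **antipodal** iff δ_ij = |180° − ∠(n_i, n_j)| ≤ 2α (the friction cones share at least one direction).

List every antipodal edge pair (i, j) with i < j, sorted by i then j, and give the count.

count = 4; pairs: (0,2), (0,3), (1,4), (2,4)

α = atan 0.5 = 26.57°;  2α = 53.13°
n_0 = (-0.5405, +0.8413)
n_1 = (-0.9231, -0.3846)
n_2 = (-0.2337, -0.9723)
n_3 = (+0.7209, -0.6930)
n_4 = (+0.8790, +0.4768)
  (0,1): δ = 100.10°  ·
  (0,2): δ = 46.24°  ✓
  (0,3): δ = 13.41°  ✓
  (0,4): δ = 85.76°  ·
  (1,2): δ = 126.14°  ·
  (1,3): δ = 66.49°  ·
  (1,4): δ = 5.86°  ✓
  (2,3): δ = 120.35°  ·
  (2,4): δ = 48.01°  ✓
  (3,4): δ = 107.65°  ·
antipodal pairs: 4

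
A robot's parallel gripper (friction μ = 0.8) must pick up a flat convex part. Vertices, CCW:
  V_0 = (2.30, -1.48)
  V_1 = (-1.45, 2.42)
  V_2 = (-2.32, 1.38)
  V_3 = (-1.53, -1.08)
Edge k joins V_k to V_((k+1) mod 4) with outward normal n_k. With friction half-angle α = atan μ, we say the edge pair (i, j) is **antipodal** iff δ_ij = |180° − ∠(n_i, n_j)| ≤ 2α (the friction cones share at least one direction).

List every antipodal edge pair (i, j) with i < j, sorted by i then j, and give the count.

count = 3; pairs: (0,2), (0,3), (1,3)

α = atan 0.8 = 38.66°;  2α = 77.32°
n_0 = (+0.7208, +0.6931)
n_1 = (-0.7670, +0.6416)
n_2 = (-0.9521, -0.3058)
n_3 = (-0.1039, -0.9946)
  (0,1): δ = 83.79°  ·
  (0,2): δ = 26.07°  ✓
  (0,3): δ = 40.16°  ✓
  (1,2): δ = 122.28°  ·
  (1,3): δ = 56.05°  ✓
  (2,3): δ = 113.77°  ·
antipodal pairs: 3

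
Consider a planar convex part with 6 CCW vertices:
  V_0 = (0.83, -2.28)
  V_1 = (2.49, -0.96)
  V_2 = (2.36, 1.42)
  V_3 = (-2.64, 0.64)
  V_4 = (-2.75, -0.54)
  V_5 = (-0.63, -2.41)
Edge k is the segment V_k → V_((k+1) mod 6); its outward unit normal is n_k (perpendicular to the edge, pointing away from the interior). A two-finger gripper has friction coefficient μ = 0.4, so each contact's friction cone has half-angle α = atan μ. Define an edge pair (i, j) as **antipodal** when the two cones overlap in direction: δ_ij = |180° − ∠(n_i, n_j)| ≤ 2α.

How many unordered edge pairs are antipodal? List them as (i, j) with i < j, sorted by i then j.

count = 3; pairs: (0,2), (1,3), (2,5)

α = atan 0.4 = 21.80°;  2α = 43.60°
n_0 = (+0.6224, -0.7827)
n_1 = (+0.9985, +0.0545)
n_2 = (-0.1541, +0.9880)
n_3 = (-0.9957, +0.0928)
n_4 = (-0.6615, -0.7499)
n_5 = (+0.0887, -0.9961)
  (0,1): δ = 125.36°  ·
  (0,2): δ = 29.62°  ✓
  (0,3): δ = 46.18°  ·
  (0,4): δ = 100.09°  ·
  (0,5): δ = 146.60°  ·
  (1,2): δ = 84.26°  ·
  (1,3): δ = 8.45°  ✓
  (1,4): δ = 45.46°  ·
  (1,5): δ = 91.96°  ·
  (2,3): δ = 104.19°  ·
  (2,4): δ = 50.28°  ·
  (2,5): δ = 3.78°  ✓
  (3,4): δ = 126.09°  ·
  (3,5): δ = 79.59°  ·
  (4,5): δ = 133.50°  ·
antipodal pairs: 3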